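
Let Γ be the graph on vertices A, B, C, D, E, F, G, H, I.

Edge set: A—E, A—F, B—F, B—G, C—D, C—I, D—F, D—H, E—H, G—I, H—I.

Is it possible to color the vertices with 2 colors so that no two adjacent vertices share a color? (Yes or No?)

No

The cycle F-D-H-E-A-F has odd length 5, so it cannot be 2-colored; at least 3 colors are needed.
So 2 colors are not enough.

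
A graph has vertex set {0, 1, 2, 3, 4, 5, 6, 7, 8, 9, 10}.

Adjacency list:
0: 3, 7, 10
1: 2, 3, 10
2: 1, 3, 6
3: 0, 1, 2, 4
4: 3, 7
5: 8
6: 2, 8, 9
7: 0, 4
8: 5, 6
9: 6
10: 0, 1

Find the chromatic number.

1, 2, 3 form a triangle, so at least 3 colors are needed.
3 colors suffice: color red → {3, 5, 6, 7, 10}; color blue → {0, 2, 4, 8, 9}; color green → {1}. No two adjacent vertices share a color.

3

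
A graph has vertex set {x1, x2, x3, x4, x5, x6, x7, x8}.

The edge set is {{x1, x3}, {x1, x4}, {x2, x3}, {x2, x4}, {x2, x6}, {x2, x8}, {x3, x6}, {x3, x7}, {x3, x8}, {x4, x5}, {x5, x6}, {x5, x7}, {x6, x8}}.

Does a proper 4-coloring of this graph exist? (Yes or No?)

The chromatic number is 4. x2, x3, x6, x8 form a clique, so at least 4 colors are needed.
4 colors suffice: color R → {x3, x4}; color B → {x1, x6, x7}; color G → {x2, x5}; color Y → {x8}.
That is already a proper 4-coloring.

Yes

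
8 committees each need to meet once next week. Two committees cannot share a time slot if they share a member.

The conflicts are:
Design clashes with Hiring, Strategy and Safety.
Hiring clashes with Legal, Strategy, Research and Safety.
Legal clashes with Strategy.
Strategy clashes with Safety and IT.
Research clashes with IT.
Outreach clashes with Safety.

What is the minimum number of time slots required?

Design, Hiring, Strategy, Safety are mutually in conflict, so at least 4 time slots are needed.
4 time slots suffice: time slot 1 → {Strategy, Research, Outreach}; time slot 2 → {Hiring, IT}; time slot 3 → {Legal, Safety}; time slot 4 → {Design}. No two conflicting committees share a time slot.

4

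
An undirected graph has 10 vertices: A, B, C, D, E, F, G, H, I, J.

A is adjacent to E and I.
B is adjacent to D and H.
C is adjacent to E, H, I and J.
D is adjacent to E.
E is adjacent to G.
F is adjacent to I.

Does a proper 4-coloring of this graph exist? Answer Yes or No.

Yes

The chromatic number is 3. The cycle E-D-B-H-C-E has odd length 5, so it cannot be 2-colored; at least 3 colors are needed.
One proper 3-coloring: A=blue, B=red, C=blue, D=blue, E=red, F=blue, G=blue, H=green, I=red, J=red.
Since 4 ≥ 3, a proper 4-coloring certainly exists.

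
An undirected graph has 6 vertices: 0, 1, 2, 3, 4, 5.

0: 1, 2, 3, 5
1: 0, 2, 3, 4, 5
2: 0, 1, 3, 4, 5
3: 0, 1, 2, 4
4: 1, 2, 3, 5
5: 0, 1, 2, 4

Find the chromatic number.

4

1, 2, 3, 4 are pairwise adjacent (a clique of size 4), so at least 4 colors are needed.
A valid assignment using 4 colors: 0=c, 1=b, 2=a, 3=d, 4=c, 5=d. No two adjacent vertices share a color.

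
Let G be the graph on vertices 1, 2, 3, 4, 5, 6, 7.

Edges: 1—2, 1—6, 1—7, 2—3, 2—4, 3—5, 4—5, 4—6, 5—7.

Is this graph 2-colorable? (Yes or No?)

No

The cycle 1-2-3-5-7-1 has odd length 5, so it cannot be 2-colored; at least 3 colors are needed.
So 2 colors are not enough.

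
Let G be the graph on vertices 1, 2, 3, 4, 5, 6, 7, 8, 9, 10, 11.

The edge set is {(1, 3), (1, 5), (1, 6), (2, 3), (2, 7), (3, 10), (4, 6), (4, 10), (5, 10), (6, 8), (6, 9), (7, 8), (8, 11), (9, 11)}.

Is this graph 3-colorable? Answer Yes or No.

The chromatic number is 3. The cycle 6-1-3-10-4-6 has odd length 5, so it cannot be 2-colored; at least 3 colors are needed.
3 colors suffice: color a → {3, 5, 6, 7, 11}; color b → {1, 2, 8, 9, 10}; color c → {4}.
That is already a proper 3-coloring.

Yes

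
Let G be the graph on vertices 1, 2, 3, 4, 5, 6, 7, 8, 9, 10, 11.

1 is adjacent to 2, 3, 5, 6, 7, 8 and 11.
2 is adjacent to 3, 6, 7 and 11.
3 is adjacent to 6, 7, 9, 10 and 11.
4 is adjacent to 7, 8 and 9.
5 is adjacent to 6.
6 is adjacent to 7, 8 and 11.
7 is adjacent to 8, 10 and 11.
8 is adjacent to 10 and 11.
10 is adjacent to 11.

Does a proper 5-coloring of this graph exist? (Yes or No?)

No

1, 2, 3, 6, 7, 11 form a clique, so at least 6 colors are needed.
So 5 colors are not enough.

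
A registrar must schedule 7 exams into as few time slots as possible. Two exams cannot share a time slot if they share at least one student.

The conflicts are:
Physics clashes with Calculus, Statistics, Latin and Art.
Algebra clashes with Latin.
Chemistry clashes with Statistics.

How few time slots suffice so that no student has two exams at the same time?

2

Physics and Art conflict, so at least 2 time slots are needed.
Using 2 time slots: Physics=1, Algebra=1, Chemistry=1, Calculus=2, Statistics=2, Latin=2, Art=2. No two conflicting exams share a time slot.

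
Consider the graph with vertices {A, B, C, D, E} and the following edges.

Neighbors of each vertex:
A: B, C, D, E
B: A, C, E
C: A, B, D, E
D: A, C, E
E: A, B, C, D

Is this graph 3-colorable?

No

A, C, D, E are mutually adjacent (a clique of size 4), so at least 4 colors are needed.
So 3 colors are not enough.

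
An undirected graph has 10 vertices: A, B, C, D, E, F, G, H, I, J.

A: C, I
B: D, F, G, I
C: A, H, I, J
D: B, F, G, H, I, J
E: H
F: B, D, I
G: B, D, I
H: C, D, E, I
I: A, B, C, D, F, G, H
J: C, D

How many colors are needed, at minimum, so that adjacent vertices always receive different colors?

4

B, D, F, I form a clique, so at least 4 colors are needed.
4 colors suffice: A=green, B=green, C=blue, D=blue, E=red, F=yellow, G=yellow, H=green, I=red, J=red. Each edge has distinct colors on its endpoints.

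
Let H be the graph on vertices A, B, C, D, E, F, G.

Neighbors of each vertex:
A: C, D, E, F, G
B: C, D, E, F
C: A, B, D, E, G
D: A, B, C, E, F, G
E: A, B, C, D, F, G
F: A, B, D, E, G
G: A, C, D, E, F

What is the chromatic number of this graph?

A, D, E, F, G form a clique, so at least 5 colors are needed.
A valid assignment using 5 colors: A=5, B=4, C=3, D=1, E=2, F=3, G=4. Each edge has distinct colors on its endpoints.

5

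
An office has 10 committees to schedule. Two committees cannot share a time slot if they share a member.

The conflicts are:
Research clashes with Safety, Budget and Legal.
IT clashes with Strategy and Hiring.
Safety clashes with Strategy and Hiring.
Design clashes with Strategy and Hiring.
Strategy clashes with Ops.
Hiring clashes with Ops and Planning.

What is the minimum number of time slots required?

2

Research and Safety conflict, so at least 2 time slots are needed.
2 time slots suffice: time slot 1 → {Research, Strategy, Hiring}; time slot 2 → {IT, Safety, Design, Ops, Budget, Legal, Planning}. Every pair that conflicts lands in different time slots.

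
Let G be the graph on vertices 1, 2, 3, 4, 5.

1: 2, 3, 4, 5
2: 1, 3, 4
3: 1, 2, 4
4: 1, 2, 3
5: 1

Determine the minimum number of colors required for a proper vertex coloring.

4

1, 2, 3, 4 are pairwise adjacent (a clique of size 4), so at least 4 colors are needed.
4 colors suffice: color red → {1}; color blue → {3, 5}; color green → {2}; color yellow → {4}. Every edge joins two different colors.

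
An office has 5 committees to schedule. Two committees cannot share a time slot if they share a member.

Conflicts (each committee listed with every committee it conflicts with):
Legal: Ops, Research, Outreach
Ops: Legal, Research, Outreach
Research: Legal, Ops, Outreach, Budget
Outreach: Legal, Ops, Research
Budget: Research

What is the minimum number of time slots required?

4

Legal, Ops, Research, Outreach all conflict with each other, so at least 4 time slots are needed.
4 time slots suffice: time slot 1 → {Research}; time slot 2 → {Ops, Budget}; time slot 3 → {Outreach}; time slot 4 → {Legal}. No two conflicting committees share a time slot.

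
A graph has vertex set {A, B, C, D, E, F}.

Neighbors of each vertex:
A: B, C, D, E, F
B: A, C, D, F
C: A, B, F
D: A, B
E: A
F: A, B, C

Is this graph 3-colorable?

A, B, C, F are pairwise adjacent (a clique of size 4), so at least 4 colors are needed.
So 3 colors are not enough.

No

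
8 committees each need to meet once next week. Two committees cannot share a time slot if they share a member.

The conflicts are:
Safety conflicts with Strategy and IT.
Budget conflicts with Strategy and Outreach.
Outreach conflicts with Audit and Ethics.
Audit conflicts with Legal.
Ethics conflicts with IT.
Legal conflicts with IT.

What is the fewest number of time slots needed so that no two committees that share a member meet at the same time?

The cycle Legal-IT-Ethics-Outreach-Audit-Legal has odd length 5, so it cannot be 2-colored; at least 3 time slots are needed.
Using 3 time slots: Safety=2, Budget=2, Strategy=1, Outreach=1, Audit=2, Ethics=2, Legal=3, IT=1. No two conflicting committees share a time slot.

3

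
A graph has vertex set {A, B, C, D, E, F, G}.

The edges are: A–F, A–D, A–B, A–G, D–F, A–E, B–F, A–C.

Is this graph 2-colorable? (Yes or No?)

A, B, F are mutually adjacent, so at least 3 colors are needed.
So 2 colors are not enough.

No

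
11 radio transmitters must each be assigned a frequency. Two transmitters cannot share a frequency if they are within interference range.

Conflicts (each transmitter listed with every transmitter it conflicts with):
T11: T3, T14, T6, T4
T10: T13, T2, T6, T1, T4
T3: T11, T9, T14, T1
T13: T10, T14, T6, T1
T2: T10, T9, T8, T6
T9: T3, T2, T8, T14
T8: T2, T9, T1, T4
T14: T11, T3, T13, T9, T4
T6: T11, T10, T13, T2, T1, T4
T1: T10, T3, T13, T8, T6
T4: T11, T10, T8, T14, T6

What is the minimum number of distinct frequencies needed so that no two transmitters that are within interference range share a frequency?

4

T10, T13, T6, T1 are mutually in conflict, so at least 4 frequencies are needed.
4 frequencies suffice: frequency 1 → {T8, T14, T6}; frequency 2 → {T9, T1, T4}; frequency 3 → {T11, T10}; frequency 4 → {T3, T13, T2}. Every pair that conflicts lands in different frequencies.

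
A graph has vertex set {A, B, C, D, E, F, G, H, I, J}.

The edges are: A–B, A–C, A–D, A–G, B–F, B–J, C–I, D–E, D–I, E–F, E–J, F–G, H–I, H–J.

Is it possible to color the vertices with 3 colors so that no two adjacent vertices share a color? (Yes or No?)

The chromatic number is 3. The cycle D-A-B-J-E-D has odd length 5, so it cannot be 2-colored; at least 3 colors are needed.
One proper 3-coloring: A=red, B=blue, C=blue, D=blue, E=green, F=red, G=blue, H=blue, I=red, J=red.
That is already a proper 3-coloring.

Yes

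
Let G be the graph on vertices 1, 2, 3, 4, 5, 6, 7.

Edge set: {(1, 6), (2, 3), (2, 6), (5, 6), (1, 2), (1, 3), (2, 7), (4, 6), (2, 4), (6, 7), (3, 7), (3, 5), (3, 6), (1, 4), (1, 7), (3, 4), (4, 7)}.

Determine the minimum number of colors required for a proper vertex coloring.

6

1, 2, 3, 4, 6, 7 form a clique, so at least 6 colors are needed.
One proper 6-coloring: 1=green, 2=yellow, 3=blue, 4=purple, 5=green, 6=red, 7=orange. No two adjacent vertices share a color.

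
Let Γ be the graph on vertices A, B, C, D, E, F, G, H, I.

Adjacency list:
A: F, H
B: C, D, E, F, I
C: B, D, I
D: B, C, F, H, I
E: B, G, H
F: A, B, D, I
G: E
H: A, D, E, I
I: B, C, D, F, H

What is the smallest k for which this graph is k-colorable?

4

B, C, D, I are mutually adjacent (a clique of size 4), so at least 4 colors are needed.
4 colors suffice: color 1 → {A, E, I}; color 2 → {B, G, H}; color 3 → {D}; color 4 → {C, F}. Each edge has distinct colors on its endpoints.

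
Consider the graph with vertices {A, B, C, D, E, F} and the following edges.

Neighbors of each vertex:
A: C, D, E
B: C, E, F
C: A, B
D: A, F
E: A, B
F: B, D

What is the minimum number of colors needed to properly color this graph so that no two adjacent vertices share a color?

3

The cycle D-A-E-B-F-D has odd length 5, so it cannot be 2-colored; at least 3 colors are needed.
A valid assignment using 3 colors: A=red, B=red, C=blue, D=blue, E=blue, F=green. Every edge joins two different colors.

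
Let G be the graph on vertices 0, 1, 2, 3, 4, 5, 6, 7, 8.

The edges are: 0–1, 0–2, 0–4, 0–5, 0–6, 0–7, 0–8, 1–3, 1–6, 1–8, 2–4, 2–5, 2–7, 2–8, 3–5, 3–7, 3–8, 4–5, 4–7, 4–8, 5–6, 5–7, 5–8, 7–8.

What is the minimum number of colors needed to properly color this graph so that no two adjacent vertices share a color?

0, 2, 4, 5, 7, 8 form a clique, so at least 6 colors are needed.
6 colors suffice: color red → {6, 8}; color blue → {0, 3}; color green → {1, 5}; color yellow → {7}; color purple → {4}; color orange → {2}. Each edge has distinct colors on its endpoints.

6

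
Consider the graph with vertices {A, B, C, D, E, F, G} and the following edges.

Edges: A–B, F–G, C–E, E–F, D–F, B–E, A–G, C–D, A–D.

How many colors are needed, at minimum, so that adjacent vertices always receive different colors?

The cycle B-A-D-C-E-B has odd length 5, so it cannot be 2-colored; at least 3 colors are needed.
3 colors suffice: A=blue, B=green, C=blue, D=red, E=red, F=blue, G=red. No two adjacent vertices share a color.

3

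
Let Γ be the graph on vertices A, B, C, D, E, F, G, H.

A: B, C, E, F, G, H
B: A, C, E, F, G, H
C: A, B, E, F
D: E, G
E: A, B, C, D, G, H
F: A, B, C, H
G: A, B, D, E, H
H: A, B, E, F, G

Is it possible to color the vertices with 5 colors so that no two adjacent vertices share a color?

Yes

The chromatic number is 5. A, B, E, G, H are pairwise adjacent (a clique of size 5), so at least 5 colors are needed.
5 colors suffice: color 1 → {A, D}; color 2 → {B}; color 3 → {E, F}; color 4 → {C, H}; color 5 → {G}.
That is already a proper 5-coloring.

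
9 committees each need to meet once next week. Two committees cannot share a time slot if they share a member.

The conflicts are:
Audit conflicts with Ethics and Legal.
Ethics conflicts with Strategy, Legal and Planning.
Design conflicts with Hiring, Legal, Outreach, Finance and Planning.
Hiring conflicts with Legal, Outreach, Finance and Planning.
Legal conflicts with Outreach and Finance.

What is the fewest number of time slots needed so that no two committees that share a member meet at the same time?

4

Design, Hiring, Legal, Outreach all conflict with each other, so at least 4 time slots are needed.
4 time slots suffice: time slot 1 → {Strategy, Legal, Planning}; time slot 2 → {Ethics, Design}; time slot 3 → {Audit, Hiring}; time slot 4 → {Outreach, Finance}. Each listed conflict is separated.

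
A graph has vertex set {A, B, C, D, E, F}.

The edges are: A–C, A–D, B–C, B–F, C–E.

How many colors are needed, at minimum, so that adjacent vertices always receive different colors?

2

B and F are adjacent, so at least 2 colors are needed.
One proper 2-coloring: A=2, B=2, C=1, D=1, E=2, F=1. No two adjacent vertices share a color.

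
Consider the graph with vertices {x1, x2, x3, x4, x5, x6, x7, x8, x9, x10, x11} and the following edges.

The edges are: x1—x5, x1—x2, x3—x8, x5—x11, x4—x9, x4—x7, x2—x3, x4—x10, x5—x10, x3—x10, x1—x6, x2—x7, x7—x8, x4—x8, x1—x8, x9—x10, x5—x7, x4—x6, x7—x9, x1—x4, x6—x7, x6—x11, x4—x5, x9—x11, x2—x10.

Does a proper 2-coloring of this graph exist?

No

x4, x5, x7 form a triangle, so at least 3 colors are needed.
So 2 colors are not enough.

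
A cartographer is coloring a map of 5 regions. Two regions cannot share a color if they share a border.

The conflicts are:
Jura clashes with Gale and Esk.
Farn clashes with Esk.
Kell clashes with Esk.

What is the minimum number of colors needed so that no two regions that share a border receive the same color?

Jura and Gale conflict, so at least 2 colors are needed.
One proper 2-coloring: Jura=2, Farn=2, Gale=1, Kell=2, Esk=1. No two conflicting regions share a color.

2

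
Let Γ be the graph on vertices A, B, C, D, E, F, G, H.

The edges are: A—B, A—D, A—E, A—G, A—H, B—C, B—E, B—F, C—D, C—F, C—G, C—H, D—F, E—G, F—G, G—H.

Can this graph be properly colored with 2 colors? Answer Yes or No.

B, C, F are mutually adjacent, so at least 3 colors are needed.
So 2 colors are not enough.

No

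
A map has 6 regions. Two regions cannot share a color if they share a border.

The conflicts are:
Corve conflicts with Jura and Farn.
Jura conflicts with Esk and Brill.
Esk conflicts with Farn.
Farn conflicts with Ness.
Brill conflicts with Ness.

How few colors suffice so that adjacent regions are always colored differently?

The cycle Ness-Brill-Jura-Esk-Farn-Ness has odd length 5, so it cannot be 2-colored; at least 3 colors are needed.
3 colors suffice: Corve=2, Jura=1, Esk=2, Farn=1, Brill=2, Ness=3. Each listed conflict is separated.

3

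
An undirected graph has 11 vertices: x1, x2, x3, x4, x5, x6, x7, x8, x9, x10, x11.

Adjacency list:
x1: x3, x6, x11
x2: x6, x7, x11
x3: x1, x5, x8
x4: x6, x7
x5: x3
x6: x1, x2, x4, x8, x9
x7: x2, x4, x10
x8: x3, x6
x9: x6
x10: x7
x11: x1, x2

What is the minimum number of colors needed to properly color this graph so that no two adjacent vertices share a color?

x2 and x6 are adjacent, so at least 2 colors are needed.
2 colors suffice: color red → {x3, x6, x7, x11}; color blue → {x1, x2, x4, x5, x8, x9, x10}. Every edge joins two different colors.

2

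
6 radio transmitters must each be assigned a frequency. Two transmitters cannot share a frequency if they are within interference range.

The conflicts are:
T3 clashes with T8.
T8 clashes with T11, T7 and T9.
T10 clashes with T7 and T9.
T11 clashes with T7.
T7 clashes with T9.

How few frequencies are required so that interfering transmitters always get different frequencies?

T10, T7, T9 are mutually in conflict, so at least 3 frequencies are needed.
3 frequencies suffice: frequency 1 → {T8, T10}; frequency 2 → {T3, T7}; frequency 3 → {T11, T9}. Every pair that conflicts lands in different frequencies.

3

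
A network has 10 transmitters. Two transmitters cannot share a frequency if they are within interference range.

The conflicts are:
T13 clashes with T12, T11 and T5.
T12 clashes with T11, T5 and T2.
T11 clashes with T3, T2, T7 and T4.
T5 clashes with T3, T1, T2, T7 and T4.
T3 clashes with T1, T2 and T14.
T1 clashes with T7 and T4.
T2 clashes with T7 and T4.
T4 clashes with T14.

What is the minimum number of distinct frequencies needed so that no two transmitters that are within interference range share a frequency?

3

T5, T1, T4 are mutually in conflict, so at least 3 frequencies are needed.
3 frequencies suffice: frequency 1 → {T11, T5, T14}; frequency 2 → {T13, T1, T2}; frequency 3 → {T12, T3, T7, T4}. Each listed conflict is separated.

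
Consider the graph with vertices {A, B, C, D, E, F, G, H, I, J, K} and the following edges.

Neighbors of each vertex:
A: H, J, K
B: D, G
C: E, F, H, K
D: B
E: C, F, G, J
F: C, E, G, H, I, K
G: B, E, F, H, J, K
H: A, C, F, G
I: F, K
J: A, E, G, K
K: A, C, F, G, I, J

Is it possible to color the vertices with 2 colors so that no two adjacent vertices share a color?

F, I, K form a triangle, so at least 3 colors are needed.
So 2 colors are not enough.

No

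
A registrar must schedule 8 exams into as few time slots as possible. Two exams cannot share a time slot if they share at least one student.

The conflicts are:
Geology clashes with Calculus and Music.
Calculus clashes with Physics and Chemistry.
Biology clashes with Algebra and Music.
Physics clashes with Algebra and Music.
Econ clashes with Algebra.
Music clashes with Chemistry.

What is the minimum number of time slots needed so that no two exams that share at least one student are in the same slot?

2

Calculus and Chemistry conflict, so at least 2 time slots are needed.
2 time slots suffice: time slot 1 → {Calculus, Algebra, Music}; time slot 2 → {Geology, Biology, Physics, Econ, Chemistry}. Every pair that conflicts lands in different time slots.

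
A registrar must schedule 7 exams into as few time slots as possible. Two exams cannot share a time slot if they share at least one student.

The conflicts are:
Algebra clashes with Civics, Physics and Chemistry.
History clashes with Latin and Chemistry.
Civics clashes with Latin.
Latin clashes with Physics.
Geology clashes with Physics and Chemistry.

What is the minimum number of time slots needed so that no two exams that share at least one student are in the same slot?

3

The cycle History-Latin-Civics-Algebra-Chemistry-History has odd length 5, so it cannot be 2-colored; at least 3 time slots are needed.
A valid assignment using 3 time slots: Algebra=3, History=2, Civics=2, Latin=1, Geology=3, Physics=2, Chemistry=1. No two conflicting exams share a time slot.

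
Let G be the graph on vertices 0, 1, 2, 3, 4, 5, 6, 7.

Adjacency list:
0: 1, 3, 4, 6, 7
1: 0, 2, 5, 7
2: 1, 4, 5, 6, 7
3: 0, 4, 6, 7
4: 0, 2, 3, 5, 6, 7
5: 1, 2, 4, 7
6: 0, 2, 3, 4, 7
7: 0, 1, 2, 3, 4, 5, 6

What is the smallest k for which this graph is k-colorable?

0, 3, 4, 6, 7 are mutually adjacent (a clique of size 5), so at least 5 colors are needed.
One proper 5-coloring: 0=yellow, 1=blue, 2=yellow, 3=purple, 4=blue, 5=green, 6=green, 7=red. No two adjacent vertices share a color.

5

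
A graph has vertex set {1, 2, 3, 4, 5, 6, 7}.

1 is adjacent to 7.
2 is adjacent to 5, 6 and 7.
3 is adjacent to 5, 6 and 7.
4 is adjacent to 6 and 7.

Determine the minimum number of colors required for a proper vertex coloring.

2

4 and 7 are adjacent, so at least 2 colors are needed.
2 colors suffice: color red → {5, 6, 7}; color blue → {1, 2, 3, 4}. No two adjacent vertices share a color.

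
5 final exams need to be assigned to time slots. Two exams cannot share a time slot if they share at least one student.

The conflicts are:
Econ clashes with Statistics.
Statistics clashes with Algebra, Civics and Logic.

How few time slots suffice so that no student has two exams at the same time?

2

Statistics and Civics conflict, so at least 2 time slots are needed.
A valid assignment using 2 time slots: Econ=2, Statistics=1, Algebra=2, Civics=2, Logic=2. Every pair that conflicts lands in different time slots.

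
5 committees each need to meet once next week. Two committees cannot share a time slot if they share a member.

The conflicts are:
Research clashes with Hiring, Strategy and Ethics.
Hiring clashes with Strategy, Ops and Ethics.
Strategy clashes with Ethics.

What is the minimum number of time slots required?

Research, Hiring, Strategy, Ethics are mutually in conflict, so at least 4 time slots are needed.
4 time slots suffice: time slot 1 → {Hiring}; time slot 2 → {Strategy, Ops}; time slot 3 → {Research}; time slot 4 → {Ethics}. Each listed conflict is separated.

4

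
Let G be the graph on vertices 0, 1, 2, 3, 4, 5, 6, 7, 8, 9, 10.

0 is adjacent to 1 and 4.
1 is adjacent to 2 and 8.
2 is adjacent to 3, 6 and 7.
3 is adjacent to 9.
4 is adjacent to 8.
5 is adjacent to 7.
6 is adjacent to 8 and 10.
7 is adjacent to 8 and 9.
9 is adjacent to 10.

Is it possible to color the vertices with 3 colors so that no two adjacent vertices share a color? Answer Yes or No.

Yes

The chromatic number is 3. The cycle 9-7-2-6-10-9 has odd length 5, so it cannot be 2-colored; at least 3 colors are needed.
3 colors suffice: 0=a, 1=b, 2=a, 3=b, 4=b, 5=a, 6=b, 7=b, 8=a, 9=a, 10=c.
That is already a proper 3-coloring.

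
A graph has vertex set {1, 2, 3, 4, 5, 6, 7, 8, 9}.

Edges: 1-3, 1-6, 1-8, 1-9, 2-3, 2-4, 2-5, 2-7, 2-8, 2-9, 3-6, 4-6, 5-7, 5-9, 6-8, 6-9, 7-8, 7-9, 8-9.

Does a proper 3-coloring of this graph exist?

No

1, 6, 8, 9 are mutually adjacent (a clique of size 4), so at least 4 colors are needed.
So 3 colors are not enough.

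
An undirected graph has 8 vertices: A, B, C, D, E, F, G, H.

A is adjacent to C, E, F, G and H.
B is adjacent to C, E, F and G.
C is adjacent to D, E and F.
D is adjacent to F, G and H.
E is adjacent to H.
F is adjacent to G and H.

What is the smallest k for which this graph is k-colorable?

3

B, C, F are mutually adjacent, so at least 3 colors are needed.
3 colors suffice: color 1 → {E, F}; color 2 → {C, G, H}; color 3 → {A, B, D}. No two adjacent vertices share a color.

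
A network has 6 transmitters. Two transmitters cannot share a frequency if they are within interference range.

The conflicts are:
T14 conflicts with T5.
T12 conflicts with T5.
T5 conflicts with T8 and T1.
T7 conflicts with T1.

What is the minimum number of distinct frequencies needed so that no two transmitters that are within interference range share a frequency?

T5 and T8 conflict, so at least 2 frequencies are needed.
2 frequencies suffice: frequency 1 → {T5, T7}; frequency 2 → {T14, T12, T8, T1}. Every pair that conflicts lands in different frequencies.

2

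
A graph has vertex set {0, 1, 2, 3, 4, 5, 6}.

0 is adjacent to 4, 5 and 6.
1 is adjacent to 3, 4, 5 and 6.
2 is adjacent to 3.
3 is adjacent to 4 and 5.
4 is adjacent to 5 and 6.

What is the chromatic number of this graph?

4

1, 3, 4, 5 are mutually adjacent (a clique of size 4), so at least 4 colors are needed.
4 colors suffice: 0=b, 1=b, 2=a, 3=c, 4=a, 5=d, 6=c. No two adjacent vertices share a color.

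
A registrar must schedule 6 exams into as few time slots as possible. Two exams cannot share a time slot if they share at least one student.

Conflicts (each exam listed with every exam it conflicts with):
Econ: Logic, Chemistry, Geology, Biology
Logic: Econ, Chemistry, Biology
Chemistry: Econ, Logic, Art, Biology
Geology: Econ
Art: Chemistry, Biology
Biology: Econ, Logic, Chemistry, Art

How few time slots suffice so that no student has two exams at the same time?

4

Econ, Logic, Chemistry, Biology are mutually in conflict, so at least 4 time slots are needed.
4 time slots suffice: Econ=3, Logic=4, Chemistry=1, Geology=1, Art=3, Biology=2. Every pair that conflicts lands in different time slots.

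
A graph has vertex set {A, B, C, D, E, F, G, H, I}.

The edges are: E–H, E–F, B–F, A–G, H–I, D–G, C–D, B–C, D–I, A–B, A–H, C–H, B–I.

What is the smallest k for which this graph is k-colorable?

The cycle H-I-B-F-E-H has odd length 5, so it cannot be 2-colored; at least 3 colors are needed.
One proper 3-coloring: A=2, B=1, C=2, D=1, E=3, F=2, G=3, H=1, I=2. No two adjacent vertices share a color.

3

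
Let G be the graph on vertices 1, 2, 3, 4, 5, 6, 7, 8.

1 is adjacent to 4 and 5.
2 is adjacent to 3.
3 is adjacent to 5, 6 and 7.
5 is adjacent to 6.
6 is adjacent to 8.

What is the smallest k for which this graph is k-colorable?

3

3, 5, 6 are pairwise adjacent, so at least 3 colors are needed.
3 colors suffice: color red → {1, 3, 8}; color blue → {2, 4, 6, 7}; color green → {5}. No two adjacent vertices share a color.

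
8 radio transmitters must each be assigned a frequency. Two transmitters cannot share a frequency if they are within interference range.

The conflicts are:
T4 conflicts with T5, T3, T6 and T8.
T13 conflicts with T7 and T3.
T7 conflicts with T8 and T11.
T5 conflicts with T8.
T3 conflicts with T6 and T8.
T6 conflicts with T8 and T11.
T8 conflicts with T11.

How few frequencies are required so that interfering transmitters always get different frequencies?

T4, T3, T6, T8 are mutually in conflict, so at least 4 frequencies are needed.
4 frequencies suffice: frequency 1 → {T13, T8}; frequency 2 → {T4, T7}; frequency 3 → {T5, T6}; frequency 4 → {T3, T11}. Each listed conflict is separated.

4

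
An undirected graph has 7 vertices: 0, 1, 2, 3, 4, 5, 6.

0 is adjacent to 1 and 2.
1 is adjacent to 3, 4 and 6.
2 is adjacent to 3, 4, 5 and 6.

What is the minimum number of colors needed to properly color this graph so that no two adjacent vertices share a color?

1 and 4 are adjacent, so at least 2 colors are needed.
A valid assignment using 2 colors: 0=b, 1=a, 2=a, 3=b, 4=b, 5=b, 6=b. Each edge has distinct colors on its endpoints.

2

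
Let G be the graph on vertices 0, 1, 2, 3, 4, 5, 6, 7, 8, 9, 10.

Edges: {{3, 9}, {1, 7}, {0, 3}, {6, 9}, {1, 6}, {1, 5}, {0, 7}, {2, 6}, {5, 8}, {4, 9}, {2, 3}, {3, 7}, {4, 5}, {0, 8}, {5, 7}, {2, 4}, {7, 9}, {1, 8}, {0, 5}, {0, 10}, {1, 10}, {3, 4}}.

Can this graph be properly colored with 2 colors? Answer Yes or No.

3, 4, 9 form a triangle, so at least 3 colors are needed.
So 2 colors are not enough.

No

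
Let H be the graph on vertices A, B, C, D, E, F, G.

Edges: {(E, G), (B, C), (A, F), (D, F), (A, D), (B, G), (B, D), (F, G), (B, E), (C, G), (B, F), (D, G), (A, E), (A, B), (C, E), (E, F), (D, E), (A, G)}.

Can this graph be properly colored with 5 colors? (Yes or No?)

A, B, D, E, F, G form a clique, so at least 6 colors are needed.
So 5 colors are not enough.

No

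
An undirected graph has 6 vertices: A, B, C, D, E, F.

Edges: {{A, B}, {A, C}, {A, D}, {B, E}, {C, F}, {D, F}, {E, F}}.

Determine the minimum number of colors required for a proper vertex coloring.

The cycle B-E-F-C-A-B has odd length 5, so it cannot be 2-colored; at least 3 colors are needed.
3 colors suffice: color red → {A, F}; color blue → {C, D, E}; color green → {B}. Each edge has distinct colors on its endpoints.

3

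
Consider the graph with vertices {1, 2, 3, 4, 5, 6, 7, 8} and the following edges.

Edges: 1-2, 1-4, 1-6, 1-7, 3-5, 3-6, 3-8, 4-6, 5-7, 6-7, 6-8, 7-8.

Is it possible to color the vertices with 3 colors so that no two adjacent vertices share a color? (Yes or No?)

Yes

The chromatic number is 3. 6, 7, 8 are mutually adjacent, so at least 3 colors are needed.
3 colors suffice: color a → {2, 5, 6}; color b → {3, 4, 7}; color c → {1, 8}.
That is already a proper 3-coloring.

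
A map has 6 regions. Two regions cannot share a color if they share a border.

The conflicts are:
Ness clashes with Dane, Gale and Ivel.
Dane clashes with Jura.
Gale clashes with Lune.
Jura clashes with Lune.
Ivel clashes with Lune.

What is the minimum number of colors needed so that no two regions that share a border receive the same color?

The cycle Dane-Ness-Gale-Lune-Jura-Dane has odd length 5, so it cannot be 2-colored; at least 3 colors are needed.
3 colors suffice: color 1 → {Ness, Lune}; color 2 → {Gale, Jura, Ivel}; color 3 → {Dane}. Every pair that conflicts lands in different colors.

3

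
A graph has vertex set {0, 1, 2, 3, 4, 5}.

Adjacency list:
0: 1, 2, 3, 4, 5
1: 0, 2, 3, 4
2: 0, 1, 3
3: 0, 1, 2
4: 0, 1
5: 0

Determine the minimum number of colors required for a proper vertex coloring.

4

0, 1, 2, 3 are mutually adjacent (a clique of size 4), so at least 4 colors are needed.
One proper 4-coloring: 0=a, 1=b, 2=d, 3=c, 4=c, 5=b. Every edge joins two different colors.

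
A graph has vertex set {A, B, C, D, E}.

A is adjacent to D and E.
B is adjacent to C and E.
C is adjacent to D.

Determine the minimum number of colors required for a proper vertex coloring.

The cycle A-E-B-C-D-A has odd length 5, so it cannot be 2-colored; at least 3 colors are needed.
3 colors suffice: color 1 → {A, B}; color 2 → {C, E}; color 3 → {D}. No two adjacent vertices share a color.

3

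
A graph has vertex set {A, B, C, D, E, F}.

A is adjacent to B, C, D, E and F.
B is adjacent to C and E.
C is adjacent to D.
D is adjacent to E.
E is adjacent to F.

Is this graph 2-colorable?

No

A, C, D are pairwise adjacent, so at least 3 colors are needed.
So 2 colors are not enough.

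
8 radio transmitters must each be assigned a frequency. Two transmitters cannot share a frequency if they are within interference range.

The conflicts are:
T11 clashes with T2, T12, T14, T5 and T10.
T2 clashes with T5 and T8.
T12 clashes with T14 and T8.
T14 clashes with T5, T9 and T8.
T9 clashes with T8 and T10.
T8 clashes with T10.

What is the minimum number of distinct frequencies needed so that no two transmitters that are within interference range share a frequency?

3

T12, T14, T8 pairwise conflict, so at least 3 frequencies are needed.
3 frequencies suffice: frequency 1 → {T11, T8}; frequency 2 → {T2, T14, T10}; frequency 3 → {T12, T5, T9}. Each listed conflict is separated.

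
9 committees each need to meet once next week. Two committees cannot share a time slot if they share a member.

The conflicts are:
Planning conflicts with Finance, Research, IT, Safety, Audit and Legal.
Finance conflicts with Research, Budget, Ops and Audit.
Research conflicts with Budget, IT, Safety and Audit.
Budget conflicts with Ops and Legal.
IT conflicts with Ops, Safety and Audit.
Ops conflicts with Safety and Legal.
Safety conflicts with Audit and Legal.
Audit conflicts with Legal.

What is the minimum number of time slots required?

5

Planning, Research, IT, Safety, Audit are mutually in conflict, so at least 5 time slots are needed.
5 time slots suffice: Planning=2, Finance=1, Research=3, Budget=4, IT=5, Ops=2, Safety=1, Audit=4, Legal=3. Every pair that conflicts lands in different time slots.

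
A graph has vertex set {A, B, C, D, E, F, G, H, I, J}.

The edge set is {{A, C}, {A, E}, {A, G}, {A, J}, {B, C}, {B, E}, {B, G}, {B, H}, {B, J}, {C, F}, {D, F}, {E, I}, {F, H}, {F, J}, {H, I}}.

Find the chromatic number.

F and J are adjacent, so at least 2 colors are needed.
One proper 2-coloring: A=1, B=1, C=2, D=2, E=2, F=1, G=2, H=2, I=1, J=2. No two adjacent vertices share a color.

2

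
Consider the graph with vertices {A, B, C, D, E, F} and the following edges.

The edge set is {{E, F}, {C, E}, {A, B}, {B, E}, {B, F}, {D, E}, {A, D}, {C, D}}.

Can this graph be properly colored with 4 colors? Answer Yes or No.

The chromatic number is 3. C, D, E are pairwise adjacent, so at least 3 colors are needed.
One proper 3-coloring: A=1, B=2, C=3, D=2, E=1, F=3.
Since 4 ≥ 3, a proper 4-coloring certainly exists.

Yes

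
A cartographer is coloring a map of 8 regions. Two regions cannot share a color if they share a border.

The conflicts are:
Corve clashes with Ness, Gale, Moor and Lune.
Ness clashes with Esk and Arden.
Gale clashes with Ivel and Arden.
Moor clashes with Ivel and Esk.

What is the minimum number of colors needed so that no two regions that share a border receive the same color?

2

Corve and Ness conflict, so at least 2 colors are needed.
2 colors suffice: color 1 → {Corve, Ivel, Esk, Arden}; color 2 → {Ness, Gale, Moor, Lune}. Each listed conflict is separated.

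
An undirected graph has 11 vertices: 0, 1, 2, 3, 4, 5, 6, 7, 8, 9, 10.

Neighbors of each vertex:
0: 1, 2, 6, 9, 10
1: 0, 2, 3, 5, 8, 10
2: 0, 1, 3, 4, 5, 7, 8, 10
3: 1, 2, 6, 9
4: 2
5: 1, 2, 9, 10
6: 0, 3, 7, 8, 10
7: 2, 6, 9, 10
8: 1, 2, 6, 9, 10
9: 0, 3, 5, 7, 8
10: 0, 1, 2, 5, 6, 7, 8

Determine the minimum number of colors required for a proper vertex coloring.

0, 1, 2, 10 form a clique, so at least 4 colors are needed.
4 colors suffice: color red → {2, 6, 9}; color blue → {3, 4, 10}; color green → {1, 7}; color yellow → {0, 5, 8}. Every edge joins two different colors.

4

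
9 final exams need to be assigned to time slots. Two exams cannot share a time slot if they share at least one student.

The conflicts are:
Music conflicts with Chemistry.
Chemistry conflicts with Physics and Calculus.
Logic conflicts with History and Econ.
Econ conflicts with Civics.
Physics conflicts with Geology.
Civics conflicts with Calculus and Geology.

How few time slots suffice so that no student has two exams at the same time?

3

The cycle Physics-Geology-Civics-Calculus-Chemistry-Physics has odd length 5, so it cannot be 2-colored; at least 3 time slots are needed.
3 time slots suffice: time slot 1 → {Chemistry, Logic, Civics}; time slot 2 → {Music, History, Econ, Calculus, Geology}; time slot 3 → {Physics}. No two conflicting exams share a time slot.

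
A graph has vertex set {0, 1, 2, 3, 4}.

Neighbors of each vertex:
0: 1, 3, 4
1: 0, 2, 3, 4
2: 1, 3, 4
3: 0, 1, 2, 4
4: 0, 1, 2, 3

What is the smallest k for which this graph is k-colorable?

4

1, 2, 3, 4 are pairwise adjacent (a clique of size 4), so at least 4 colors are needed.
One proper 4-coloring: 0=d, 1=c, 2=d, 3=b, 4=a. No two adjacent vertices share a color.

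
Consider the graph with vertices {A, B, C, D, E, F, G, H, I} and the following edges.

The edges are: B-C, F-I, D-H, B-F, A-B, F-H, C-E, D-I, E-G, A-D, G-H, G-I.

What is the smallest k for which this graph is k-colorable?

3

The cycle F-B-A-D-H-F has odd length 5, so it cannot be 2-colored; at least 3 colors are needed.
One proper 3-coloring: A=2, B=1, C=2, D=1, E=3, F=3, G=1, H=2, I=2. No two adjacent vertices share a color.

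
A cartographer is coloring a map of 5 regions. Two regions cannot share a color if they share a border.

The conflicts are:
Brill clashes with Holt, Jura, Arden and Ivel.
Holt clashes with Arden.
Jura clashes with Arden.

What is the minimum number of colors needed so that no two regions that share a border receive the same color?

Brill, Holt, Arden pairwise conflict, so at least 3 colors are needed.
A valid assignment using 3 colors: Brill=1, Holt=3, Jura=3, Arden=2, Ivel=2. No two conflicting regions share a color.

3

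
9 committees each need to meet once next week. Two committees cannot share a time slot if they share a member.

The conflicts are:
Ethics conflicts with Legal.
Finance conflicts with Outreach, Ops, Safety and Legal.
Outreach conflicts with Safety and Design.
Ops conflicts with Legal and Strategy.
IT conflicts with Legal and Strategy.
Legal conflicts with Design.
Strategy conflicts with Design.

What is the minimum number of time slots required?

3

Finance, Ops, Legal all conflict with each other, so at least 3 time slots are needed.
3 time slots suffice: time slot 1 → {Outreach, Legal, Strategy}; time slot 2 → {Ethics, Finance, IT, Design}; time slot 3 → {Ops, Safety}. No two conflicting committees share a time slot.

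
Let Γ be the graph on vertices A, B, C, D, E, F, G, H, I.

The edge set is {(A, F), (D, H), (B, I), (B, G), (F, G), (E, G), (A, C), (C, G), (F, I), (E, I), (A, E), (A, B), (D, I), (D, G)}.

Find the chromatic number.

F and I are adjacent, so at least 2 colors are needed.
2 colors suffice: color 1 → {A, G, H, I}; color 2 → {B, C, D, E, F}. Every edge joins two different colors.

2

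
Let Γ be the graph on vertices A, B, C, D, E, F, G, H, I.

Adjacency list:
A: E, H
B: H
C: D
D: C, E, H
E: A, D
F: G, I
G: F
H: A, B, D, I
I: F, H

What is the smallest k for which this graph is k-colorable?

2

F and G are adjacent, so at least 2 colors are needed.
2 colors suffice: color 1 → {C, E, F, H}; color 2 → {A, B, D, G, I}. No two adjacent vertices share a color.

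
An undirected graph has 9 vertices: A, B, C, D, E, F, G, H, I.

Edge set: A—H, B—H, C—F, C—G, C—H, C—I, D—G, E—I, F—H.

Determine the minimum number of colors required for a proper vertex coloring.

3

C, F, H are pairwise adjacent, so at least 3 colors are needed.
One proper 3-coloring: A=1, B=1, C=1, D=1, E=1, F=3, G=2, H=2, I=2. Each edge has distinct colors on its endpoints.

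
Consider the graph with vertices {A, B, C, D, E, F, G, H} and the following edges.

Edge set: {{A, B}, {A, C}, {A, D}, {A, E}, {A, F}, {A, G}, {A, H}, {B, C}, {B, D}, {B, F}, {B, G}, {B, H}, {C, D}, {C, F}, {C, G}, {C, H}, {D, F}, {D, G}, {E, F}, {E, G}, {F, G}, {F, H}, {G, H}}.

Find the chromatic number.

6

A, B, C, D, F, G are pairwise adjacent (a clique of size 6), so at least 6 colors are needed.
6 colors suffice: color 1 → {F}; color 2 → {A}; color 3 → {G}; color 4 → {C, E}; color 5 → {B}; color 6 → {D, H}. No two adjacent vertices share a color.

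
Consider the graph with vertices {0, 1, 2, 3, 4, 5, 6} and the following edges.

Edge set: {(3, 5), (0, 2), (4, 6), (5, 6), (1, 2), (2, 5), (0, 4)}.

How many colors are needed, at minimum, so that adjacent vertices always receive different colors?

The cycle 4-6-5-2-0-4 has odd length 5, so it cannot be 2-colored; at least 3 colors are needed.
3 colors suffice: 0=c, 1=a, 2=b, 3=b, 4=a, 5=a, 6=b. Every edge joins two different colors.

3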